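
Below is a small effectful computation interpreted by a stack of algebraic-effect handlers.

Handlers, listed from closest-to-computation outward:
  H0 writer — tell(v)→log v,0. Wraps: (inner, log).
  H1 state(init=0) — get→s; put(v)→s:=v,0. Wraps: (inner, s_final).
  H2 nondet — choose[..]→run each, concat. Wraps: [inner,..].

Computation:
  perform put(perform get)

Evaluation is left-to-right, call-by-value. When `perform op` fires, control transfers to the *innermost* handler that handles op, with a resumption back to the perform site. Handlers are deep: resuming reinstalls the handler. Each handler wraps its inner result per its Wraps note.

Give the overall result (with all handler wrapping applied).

Answer: [((0, ()), 0)]

Step-by-step:
get @ H1 ⇒ 0
put(0) @ H1 ⇒ s:=0
H0 returns (0, ())
H1 returns ((0, ()), 0)
H2 returns [((0, ()), 0)]
= [((0, ()), 0)]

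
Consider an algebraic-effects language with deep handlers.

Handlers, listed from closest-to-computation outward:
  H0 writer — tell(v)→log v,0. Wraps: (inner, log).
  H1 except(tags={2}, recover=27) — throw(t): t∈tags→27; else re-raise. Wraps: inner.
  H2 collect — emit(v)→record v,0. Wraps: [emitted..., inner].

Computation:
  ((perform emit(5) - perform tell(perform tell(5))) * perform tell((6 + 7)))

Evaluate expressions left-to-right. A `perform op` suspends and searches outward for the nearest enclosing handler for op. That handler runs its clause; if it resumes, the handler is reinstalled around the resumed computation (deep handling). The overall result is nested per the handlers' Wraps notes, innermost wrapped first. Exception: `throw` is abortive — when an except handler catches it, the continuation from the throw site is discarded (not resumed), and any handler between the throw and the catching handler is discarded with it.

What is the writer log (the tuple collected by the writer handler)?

Working:
emit(5) @ H2 ⇒ out+=5
tell(5) @ H0 ⇒ log+=5
tell(0) @ H0 ⇒ log+=0
tell(13) @ H0 ⇒ log+=13
H0 returns (0, (5, 0, 13))
H1 returns (0, (5, 0, 13))
H2 returns [5, (0, (5, 0, 13))]
= [5, (0, (5, 0, 13))]

Answer: (5, 0, 13)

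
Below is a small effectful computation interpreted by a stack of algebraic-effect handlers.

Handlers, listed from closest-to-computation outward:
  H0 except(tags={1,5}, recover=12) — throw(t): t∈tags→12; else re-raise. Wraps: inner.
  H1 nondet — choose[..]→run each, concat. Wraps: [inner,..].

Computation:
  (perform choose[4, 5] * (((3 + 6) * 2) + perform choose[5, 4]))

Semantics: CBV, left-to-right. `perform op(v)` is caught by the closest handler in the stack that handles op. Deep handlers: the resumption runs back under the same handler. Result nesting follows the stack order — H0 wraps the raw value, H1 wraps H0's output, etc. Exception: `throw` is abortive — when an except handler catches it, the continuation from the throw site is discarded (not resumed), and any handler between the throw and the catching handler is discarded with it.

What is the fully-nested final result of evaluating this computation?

Answer: [92, 88, 115, 110]

Working:
choose[4, 5] @ H1
  branch[0] choose=4:
    choose[5, 4] @ H1
      branch[0] choose=5:
        H0 returns 92
        H1 returns [92]
      branch[1] choose=4:
        H0 returns 88
        H1 returns [88]
  branch[1] choose=5:
    choose[5, 4] @ H1
      branch[0] choose=5:
        H0 returns 115
        H1 returns [115]
      branch[1] choose=4:
        H0 returns 110
        H1 returns [110]
= [92, 88, 115, 110]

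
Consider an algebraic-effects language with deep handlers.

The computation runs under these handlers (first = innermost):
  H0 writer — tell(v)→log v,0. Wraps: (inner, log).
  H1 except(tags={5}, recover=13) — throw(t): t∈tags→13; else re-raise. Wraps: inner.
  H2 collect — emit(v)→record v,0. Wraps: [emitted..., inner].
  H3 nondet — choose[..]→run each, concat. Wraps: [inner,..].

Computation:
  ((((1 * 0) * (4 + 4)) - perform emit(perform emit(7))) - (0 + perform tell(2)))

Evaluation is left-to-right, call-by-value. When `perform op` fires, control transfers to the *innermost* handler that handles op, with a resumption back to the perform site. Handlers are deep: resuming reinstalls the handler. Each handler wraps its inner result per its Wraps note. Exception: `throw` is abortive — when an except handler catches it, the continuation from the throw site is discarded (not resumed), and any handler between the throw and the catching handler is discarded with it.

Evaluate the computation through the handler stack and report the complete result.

Evaluation trace:
emit(7) @ H2 ⇒ out+=7
emit(0) @ H2 ⇒ out+=0
tell(2) @ H0 ⇒ log+=2
H0 returns (0, (2))
H1 returns (0, (2))
H2 returns [7, 0, (0, (2))]
H3 returns [[7, 0, (0, (2))]]
= [[7, 0, (0, (2))]]

Answer: [[7, 0, (0, (2))]]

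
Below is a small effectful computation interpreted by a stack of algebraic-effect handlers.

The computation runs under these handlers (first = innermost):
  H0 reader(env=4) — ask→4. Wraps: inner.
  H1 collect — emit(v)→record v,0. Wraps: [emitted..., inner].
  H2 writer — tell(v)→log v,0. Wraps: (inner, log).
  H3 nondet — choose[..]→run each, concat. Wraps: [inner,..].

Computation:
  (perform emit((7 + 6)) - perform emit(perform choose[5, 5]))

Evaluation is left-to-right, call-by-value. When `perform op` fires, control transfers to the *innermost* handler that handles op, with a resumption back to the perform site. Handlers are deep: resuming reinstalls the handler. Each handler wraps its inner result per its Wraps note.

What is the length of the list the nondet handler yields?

Working:
emit(13) @ H1 ⇒ out+=13
choose[5, 5] @ H3
  branch[0] choose=5:
    emit(5) @ H1 ⇒ out+=5
    H0 returns 0
    H1 returns [13, 5, 0]
    H2 returns ([13, 5, 0], ())
    H3 returns [([13, 5, 0], ())]
  branch[1] choose=5:
    emit(5) @ H1 ⇒ out+=5
    H0 returns 0
    H1 returns [13, 5, 0]
    H2 returns ([13, 5, 0], ())
    H3 returns [([13, 5, 0], ())]
= [([13, 5, 0], ()), ([13, 5, 0], ())]

Answer: 2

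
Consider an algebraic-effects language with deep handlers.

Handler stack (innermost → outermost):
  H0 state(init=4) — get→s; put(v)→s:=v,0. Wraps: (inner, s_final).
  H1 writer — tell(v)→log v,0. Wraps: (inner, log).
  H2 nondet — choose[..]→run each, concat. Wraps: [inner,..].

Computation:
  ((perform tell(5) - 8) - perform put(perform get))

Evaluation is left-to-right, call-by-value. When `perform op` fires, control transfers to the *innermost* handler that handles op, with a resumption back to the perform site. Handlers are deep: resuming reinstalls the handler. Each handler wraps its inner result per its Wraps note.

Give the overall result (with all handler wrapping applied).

Step-by-step:
tell(5) @ H1 ⇒ log+=5
get @ H0 ⇒ 4
put(4) @ H0 ⇒ s:=4
H0 returns (-8, 4)
H1 returns ((-8, 4), (5))
H2 returns [((-8, 4), (5))]
= [((-8, 4), (5))]

Answer: [((-8, 4), (5))]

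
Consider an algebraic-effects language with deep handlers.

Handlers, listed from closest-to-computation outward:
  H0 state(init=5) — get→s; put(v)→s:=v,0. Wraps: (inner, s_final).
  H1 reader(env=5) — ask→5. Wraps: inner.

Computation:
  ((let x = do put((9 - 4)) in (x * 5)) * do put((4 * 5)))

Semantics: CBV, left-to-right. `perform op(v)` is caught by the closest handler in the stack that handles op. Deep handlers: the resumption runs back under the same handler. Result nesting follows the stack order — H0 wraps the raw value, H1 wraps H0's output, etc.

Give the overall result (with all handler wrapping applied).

Working:
put(5) @ H0 ⇒ s:=5
put(20) @ H0 ⇒ s:=20
H0 returns (0, 20)
H1 returns (0, 20)
= (0, 20)

Answer: (0, 20)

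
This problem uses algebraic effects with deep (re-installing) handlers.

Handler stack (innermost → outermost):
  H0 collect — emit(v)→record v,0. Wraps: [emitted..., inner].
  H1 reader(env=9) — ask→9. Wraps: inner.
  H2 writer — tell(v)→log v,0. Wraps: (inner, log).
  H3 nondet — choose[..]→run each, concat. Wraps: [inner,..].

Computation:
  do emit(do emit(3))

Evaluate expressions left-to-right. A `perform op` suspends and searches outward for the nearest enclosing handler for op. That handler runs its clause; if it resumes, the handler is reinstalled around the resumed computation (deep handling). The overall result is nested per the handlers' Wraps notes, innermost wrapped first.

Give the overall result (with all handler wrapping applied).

Answer: [([3, 0, 0], ())]

Working:
emit(3) @ H0 ⇒ out+=3
emit(0) @ H0 ⇒ out+=0
H0 returns [3, 0, 0]
H1 returns [3, 0, 0]
H2 returns ([3, 0, 0], ())
H3 returns [([3, 0, 0], ())]
= [([3, 0, 0], ())]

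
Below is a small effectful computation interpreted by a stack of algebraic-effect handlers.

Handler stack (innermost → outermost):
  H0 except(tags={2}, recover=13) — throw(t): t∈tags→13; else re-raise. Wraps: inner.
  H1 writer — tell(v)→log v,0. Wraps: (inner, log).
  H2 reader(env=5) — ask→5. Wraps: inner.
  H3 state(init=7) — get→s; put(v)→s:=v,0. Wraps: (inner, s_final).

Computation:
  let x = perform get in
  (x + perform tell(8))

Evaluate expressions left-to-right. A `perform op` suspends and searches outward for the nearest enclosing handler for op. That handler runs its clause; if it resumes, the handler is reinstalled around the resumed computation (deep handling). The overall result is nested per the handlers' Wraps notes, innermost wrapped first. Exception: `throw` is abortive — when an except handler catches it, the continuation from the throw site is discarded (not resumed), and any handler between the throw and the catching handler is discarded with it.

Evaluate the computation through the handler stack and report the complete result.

Step-by-step:
get @ H3 ⇒ 7
tell(8) @ H1 ⇒ log+=8
H0 returns 7
H1 returns (7, (8))
H2 returns (7, (8))
H3 returns ((7, (8)), 7)
= ((7, (8)), 7)

Answer: ((7, (8)), 7)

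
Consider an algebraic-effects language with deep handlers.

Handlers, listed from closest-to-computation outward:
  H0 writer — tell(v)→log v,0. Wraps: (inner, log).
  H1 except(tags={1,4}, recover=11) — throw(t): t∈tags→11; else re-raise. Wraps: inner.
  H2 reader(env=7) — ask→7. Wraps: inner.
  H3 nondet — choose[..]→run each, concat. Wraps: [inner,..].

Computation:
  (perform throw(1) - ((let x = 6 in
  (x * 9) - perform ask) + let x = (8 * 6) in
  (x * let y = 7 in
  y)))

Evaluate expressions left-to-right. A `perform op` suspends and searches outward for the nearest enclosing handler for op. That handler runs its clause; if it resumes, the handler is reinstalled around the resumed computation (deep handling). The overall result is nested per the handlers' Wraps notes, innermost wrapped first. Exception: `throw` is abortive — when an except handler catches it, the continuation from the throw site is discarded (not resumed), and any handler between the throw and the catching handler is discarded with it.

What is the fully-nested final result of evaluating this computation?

Answer: [11]

Evaluation trace:
throw(1) @ H1 caught ⇒ 11
H2 returns 11
H3 returns [11]
= [11]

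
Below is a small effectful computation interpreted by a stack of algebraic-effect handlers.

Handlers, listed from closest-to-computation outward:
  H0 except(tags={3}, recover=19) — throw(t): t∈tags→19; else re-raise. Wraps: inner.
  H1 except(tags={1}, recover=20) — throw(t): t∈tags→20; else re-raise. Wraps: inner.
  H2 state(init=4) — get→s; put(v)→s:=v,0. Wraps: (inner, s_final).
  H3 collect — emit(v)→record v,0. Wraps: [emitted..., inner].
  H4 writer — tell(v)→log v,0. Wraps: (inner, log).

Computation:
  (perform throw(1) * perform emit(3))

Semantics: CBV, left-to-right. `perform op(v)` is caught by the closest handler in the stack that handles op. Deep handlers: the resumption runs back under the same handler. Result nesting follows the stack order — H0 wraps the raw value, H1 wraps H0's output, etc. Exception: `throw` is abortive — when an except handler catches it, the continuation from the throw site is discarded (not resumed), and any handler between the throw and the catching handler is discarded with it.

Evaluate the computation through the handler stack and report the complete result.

Evaluation trace:
throw(1) @ H0 re-raised
throw(1) @ H1 caught ⇒ 20
H2 returns (20, 4)
H3 returns [(20, 4)]
H4 returns ([(20, 4)], ())
= ([(20, 4)], ())

Answer: ([(20, 4)], ())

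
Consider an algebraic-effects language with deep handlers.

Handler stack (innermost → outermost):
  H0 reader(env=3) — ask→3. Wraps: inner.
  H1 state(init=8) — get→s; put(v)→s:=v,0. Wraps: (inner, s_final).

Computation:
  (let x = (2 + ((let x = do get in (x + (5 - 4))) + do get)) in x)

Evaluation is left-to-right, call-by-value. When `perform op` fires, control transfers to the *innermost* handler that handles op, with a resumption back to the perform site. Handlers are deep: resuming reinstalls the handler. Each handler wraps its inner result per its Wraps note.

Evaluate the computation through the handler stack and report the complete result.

Answer: (19, 8)

Step-by-step:
get @ H1 ⇒ 8
get @ H1 ⇒ 8
H0 returns 19
H1 returns (19, 8)
= (19, 8)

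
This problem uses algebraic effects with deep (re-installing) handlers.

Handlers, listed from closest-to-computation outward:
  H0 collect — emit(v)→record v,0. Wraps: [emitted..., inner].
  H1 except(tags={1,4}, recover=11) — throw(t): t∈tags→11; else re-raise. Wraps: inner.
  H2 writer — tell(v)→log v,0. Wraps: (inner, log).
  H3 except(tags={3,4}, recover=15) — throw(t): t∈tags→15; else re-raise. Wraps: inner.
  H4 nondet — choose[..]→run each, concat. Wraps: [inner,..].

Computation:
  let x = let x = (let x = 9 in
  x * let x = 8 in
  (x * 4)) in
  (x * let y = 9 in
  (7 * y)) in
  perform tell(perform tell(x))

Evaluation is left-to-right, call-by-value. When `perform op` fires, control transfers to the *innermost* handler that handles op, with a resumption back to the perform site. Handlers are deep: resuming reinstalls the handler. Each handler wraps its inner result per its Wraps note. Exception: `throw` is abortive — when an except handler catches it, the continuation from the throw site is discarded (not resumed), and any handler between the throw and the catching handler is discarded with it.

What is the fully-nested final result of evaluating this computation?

Step-by-step:
tell(18144) @ H2 ⇒ log+=18144
tell(0) @ H2 ⇒ log+=0
H0 returns [0]
H1 returns [0]
H2 returns ([0], (18144, 0))
H3 returns ([0], (18144, 0))
H4 returns [([0], (18144, 0))]
= [([0], (18144, 0))]

Answer: [([0], (18144, 0))]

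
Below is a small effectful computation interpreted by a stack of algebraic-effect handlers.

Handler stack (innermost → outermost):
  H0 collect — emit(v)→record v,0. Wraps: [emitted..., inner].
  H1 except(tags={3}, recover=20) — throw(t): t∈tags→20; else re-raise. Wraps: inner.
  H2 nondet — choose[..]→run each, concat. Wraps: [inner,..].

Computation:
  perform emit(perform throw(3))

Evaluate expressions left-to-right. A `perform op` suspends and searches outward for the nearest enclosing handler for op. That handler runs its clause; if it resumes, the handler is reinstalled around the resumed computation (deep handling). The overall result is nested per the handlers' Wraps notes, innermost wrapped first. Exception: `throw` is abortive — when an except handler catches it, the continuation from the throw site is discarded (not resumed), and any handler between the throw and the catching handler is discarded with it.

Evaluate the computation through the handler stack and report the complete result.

Answer: [20]

Evaluation trace:
throw(3) @ H1 caught ⇒ 20
H2 returns [20]
= [20]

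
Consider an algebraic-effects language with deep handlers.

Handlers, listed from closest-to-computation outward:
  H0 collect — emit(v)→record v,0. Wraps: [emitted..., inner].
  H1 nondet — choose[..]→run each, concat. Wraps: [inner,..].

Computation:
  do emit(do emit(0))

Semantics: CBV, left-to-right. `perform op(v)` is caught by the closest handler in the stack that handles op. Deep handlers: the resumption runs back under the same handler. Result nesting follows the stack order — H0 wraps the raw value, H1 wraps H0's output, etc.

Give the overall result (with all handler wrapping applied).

Answer: [[0, 0, 0]]

Working:
emit(0) @ H0 ⇒ out+=0
emit(0) @ H0 ⇒ out+=0
H0 returns [0, 0, 0]
H1 returns [[0, 0, 0]]
= [[0, 0, 0]]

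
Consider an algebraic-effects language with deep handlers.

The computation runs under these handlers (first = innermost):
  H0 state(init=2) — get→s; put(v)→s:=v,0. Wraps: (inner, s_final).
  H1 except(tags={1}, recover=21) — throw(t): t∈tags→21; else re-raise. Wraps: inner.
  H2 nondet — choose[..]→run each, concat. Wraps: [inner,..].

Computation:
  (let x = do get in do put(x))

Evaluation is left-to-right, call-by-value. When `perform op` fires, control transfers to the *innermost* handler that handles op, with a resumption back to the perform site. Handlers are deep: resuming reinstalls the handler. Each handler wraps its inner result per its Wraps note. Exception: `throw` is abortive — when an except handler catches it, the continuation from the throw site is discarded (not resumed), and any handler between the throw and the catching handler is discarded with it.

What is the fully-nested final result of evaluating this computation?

Evaluation trace:
get @ H0 ⇒ 2
put(2) @ H0 ⇒ s:=2
H0 returns (0, 2)
H1 returns (0, 2)
H2 returns [(0, 2)]
= [(0, 2)]

Answer: [(0, 2)]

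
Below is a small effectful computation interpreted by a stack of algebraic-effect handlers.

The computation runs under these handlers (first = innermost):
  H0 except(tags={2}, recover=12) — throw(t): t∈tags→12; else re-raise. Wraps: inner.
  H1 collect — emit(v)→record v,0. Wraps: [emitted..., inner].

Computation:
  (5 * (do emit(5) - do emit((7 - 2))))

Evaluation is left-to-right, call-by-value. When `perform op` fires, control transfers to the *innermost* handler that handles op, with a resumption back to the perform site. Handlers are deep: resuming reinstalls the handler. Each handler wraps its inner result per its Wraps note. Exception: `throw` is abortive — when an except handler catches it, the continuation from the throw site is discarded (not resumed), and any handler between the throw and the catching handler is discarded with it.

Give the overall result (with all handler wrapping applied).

Answer: [5, 5, 0]

Step-by-step:
emit(5) @ H1 ⇒ out+=5
emit(5) @ H1 ⇒ out+=5
H0 returns 0
H1 returns [5, 5, 0]
= [5, 5, 0]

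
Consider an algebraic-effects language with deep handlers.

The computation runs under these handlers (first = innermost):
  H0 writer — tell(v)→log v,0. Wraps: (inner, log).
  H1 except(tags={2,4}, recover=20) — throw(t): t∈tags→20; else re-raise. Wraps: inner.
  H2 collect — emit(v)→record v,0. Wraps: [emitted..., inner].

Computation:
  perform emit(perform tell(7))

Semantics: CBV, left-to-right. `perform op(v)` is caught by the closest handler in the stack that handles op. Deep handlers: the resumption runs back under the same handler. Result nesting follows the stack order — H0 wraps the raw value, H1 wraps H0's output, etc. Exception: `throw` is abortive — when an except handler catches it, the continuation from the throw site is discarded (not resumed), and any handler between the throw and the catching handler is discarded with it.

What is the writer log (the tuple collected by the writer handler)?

Evaluation trace:
tell(7) @ H0 ⇒ log+=7
emit(0) @ H2 ⇒ out+=0
H0 returns (0, (7))
H1 returns (0, (7))
H2 returns [0, (0, (7))]
= [0, (0, (7))]

Answer: (7)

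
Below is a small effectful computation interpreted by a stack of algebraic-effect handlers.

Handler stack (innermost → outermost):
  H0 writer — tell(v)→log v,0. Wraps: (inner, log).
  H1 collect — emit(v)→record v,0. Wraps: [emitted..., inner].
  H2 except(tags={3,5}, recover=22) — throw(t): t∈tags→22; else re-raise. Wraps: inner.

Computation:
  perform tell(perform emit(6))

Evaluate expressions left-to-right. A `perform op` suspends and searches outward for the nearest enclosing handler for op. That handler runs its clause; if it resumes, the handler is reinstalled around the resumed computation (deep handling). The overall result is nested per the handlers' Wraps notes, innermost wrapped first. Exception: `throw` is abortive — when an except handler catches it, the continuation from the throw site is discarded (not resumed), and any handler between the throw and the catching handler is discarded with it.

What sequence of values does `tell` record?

Answer: (0)

Working:
emit(6) @ H1 ⇒ out+=6
tell(0) @ H0 ⇒ log+=0
H0 returns (0, (0))
H1 returns [6, (0, (0))]
H2 returns [6, (0, (0))]
= [6, (0, (0))]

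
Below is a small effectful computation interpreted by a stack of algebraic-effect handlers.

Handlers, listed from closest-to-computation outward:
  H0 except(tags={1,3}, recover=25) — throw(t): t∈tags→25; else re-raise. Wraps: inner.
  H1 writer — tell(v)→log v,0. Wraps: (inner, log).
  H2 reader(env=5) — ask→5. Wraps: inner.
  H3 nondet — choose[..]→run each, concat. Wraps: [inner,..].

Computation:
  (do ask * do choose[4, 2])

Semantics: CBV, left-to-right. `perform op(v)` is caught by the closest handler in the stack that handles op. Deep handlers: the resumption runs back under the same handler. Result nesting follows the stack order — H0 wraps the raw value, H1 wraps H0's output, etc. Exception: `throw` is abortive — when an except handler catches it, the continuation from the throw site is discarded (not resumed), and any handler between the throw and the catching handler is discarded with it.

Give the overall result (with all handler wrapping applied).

Answer: [(20, ()), (10, ())]

Step-by-step:
ask @ H2 ⇒ 5
choose[4, 2] @ H3
  branch[0] choose=4:
    H0 returns 20
    H1 returns (20, ())
    H2 returns (20, ())
    H3 returns [(20, ())]
  branch[1] choose=2:
    H0 returns 10
    H1 returns (10, ())
    H2 returns (10, ())
    H3 returns [(10, ())]
= [(20, ()), (10, ())]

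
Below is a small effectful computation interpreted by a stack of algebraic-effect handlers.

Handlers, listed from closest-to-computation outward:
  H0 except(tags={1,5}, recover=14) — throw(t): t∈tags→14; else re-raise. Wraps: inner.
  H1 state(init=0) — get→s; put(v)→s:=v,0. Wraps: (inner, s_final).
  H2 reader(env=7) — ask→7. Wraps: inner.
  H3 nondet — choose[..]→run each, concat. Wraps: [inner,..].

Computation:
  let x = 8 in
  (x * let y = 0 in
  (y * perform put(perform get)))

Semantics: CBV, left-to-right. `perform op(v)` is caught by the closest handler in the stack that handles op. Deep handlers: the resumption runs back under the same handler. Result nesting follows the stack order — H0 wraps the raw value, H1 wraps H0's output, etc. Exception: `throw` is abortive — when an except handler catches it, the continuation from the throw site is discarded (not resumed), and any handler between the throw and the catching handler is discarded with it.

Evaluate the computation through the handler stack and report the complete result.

Answer: [(0, 0)]

Step-by-step:
get @ H1 ⇒ 0
put(0) @ H1 ⇒ s:=0
H0 returns 0
H1 returns (0, 0)
H2 returns (0, 0)
H3 returns [(0, 0)]
= [(0, 0)]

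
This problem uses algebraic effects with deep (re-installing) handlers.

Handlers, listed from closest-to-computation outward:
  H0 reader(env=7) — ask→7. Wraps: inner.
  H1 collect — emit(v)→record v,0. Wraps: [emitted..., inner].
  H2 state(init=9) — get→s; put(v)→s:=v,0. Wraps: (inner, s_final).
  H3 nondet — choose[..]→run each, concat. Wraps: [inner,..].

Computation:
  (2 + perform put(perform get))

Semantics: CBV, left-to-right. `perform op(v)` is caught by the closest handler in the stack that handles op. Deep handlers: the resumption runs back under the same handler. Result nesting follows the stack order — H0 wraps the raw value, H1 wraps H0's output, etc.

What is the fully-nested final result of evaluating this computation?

Working:
get @ H2 ⇒ 9
put(9) @ H2 ⇒ s:=9
H0 returns 2
H1 returns [2]
H2 returns ([2], 9)
H3 returns [([2], 9)]
= [([2], 9)]

Answer: [([2], 9)]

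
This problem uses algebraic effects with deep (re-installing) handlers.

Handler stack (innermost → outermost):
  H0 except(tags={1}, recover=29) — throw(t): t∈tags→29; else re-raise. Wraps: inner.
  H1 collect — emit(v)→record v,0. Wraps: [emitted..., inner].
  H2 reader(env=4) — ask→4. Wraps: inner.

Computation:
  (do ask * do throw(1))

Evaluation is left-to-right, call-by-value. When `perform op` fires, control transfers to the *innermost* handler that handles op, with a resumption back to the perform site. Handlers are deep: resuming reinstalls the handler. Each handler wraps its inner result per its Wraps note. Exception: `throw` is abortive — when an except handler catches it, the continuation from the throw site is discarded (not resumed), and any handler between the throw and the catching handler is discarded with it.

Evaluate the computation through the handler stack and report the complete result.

Answer: [29]

Step-by-step:
ask @ H2 ⇒ 4
throw(1) @ H0 caught ⇒ 29
H1 returns [29]
H2 returns [29]
= [29]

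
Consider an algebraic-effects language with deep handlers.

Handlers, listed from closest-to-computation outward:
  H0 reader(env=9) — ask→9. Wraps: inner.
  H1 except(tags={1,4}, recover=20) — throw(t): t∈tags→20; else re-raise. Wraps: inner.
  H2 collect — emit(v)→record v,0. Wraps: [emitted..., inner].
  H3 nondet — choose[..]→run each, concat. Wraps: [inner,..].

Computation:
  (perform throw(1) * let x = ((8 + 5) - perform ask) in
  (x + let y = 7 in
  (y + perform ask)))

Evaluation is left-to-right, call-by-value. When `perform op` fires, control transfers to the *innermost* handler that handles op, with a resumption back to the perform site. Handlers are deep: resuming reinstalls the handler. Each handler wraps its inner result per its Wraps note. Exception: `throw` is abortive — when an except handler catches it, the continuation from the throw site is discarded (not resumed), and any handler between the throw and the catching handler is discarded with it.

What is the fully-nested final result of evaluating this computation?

Evaluation trace:
throw(1) @ H1 caught ⇒ 20
H2 returns [20]
H3 returns [[20]]
= [[20]]

Answer: [[20]]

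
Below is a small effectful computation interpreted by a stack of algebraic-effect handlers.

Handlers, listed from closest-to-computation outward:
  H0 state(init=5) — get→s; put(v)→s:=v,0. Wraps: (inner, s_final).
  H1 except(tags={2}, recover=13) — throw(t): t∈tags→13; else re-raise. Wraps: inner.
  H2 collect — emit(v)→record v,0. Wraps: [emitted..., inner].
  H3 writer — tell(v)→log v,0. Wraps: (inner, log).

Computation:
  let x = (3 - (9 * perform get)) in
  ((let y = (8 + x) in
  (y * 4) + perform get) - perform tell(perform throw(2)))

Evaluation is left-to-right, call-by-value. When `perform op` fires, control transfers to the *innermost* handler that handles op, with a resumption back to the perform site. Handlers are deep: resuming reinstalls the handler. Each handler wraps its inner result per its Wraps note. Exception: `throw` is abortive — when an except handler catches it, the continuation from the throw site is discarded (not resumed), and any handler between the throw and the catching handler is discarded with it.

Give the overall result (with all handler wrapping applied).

Answer: ([13], ())

Step-by-step:
get @ H0 ⇒ 5
get @ H0 ⇒ 5
throw(2) @ H1 caught ⇒ 13
H2 returns [13]
H3 returns ([13], ())
= ([13], ())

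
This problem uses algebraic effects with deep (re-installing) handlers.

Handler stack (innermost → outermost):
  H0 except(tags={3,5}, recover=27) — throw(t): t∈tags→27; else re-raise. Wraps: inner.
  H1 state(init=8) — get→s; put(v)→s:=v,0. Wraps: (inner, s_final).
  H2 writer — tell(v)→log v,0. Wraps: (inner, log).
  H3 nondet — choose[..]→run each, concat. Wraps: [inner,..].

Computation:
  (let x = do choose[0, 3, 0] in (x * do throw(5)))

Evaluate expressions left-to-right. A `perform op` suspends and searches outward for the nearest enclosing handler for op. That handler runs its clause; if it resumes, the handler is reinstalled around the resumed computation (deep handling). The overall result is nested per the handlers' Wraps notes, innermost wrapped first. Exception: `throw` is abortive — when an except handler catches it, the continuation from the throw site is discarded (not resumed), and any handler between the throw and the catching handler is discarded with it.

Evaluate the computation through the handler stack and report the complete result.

Answer: [((27, 8), ()), ((27, 8), ()), ((27, 8), ())]

Evaluation trace:
choose[0, 3, 0] @ H3
  branch[0] choose=0:
    throw(5) @ H0 caught ⇒ 27
    H1 returns (27, 8)
    H2 returns ((27, 8), ())
    H3 returns [((27, 8), ())]
  branch[1] choose=3:
    throw(5) @ H0 caught ⇒ 27
    H1 returns (27, 8)
    H2 returns ((27, 8), ())
    H3 returns [((27, 8), ())]
  branch[2] choose=0:
    throw(5) @ H0 caught ⇒ 27
    H1 returns (27, 8)
    H2 returns ((27, 8), ())
    H3 returns [((27, 8), ())]
= [((27, 8), ()), ((27, 8), ()), ((27, 8), ())]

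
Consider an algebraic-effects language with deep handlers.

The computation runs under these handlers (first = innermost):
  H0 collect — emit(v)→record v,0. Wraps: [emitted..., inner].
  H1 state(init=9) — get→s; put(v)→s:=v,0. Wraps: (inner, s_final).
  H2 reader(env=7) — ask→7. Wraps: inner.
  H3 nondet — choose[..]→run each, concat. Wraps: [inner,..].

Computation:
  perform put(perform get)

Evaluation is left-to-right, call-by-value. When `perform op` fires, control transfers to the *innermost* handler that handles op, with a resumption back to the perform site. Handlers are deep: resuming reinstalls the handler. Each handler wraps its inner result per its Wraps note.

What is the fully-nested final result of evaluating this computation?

Answer: [([0], 9)]

Working:
get @ H1 ⇒ 9
put(9) @ H1 ⇒ s:=9
H0 returns [0]
H1 returns ([0], 9)
H2 returns ([0], 9)
H3 returns [([0], 9)]
= [([0], 9)]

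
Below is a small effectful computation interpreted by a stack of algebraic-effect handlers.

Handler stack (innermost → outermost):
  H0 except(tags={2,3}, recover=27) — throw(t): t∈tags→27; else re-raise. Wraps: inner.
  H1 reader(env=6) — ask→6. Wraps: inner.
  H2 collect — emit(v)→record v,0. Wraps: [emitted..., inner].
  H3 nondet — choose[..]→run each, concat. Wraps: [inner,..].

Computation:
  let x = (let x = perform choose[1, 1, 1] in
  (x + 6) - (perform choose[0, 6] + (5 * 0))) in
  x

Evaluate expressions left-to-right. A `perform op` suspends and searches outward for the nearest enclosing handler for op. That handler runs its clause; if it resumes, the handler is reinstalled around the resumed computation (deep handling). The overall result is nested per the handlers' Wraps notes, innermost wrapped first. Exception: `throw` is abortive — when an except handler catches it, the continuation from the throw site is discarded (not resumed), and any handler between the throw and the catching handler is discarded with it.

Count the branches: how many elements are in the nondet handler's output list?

Answer: 6

Step-by-step:
choose[1, 1, 1] @ H3
  branch[0] choose=1:
    choose[0, 6] @ H3
      branch[0] choose=0:
        H0 returns 7
        H1 returns 7
        H2 returns [7]
        H3 returns [[7]]
      branch[1] choose=6:
        H0 returns 1
        H1 returns 1
        H2 returns [1]
        H3 returns [[1]]
  branch[1] choose=1:
    choose[0, 6] @ H3
      branch[0] choose=0:
        H0 returns 7
        H1 returns 7
        H2 returns [7]
        H3 returns [[7]]
      branch[1] choose=6:
        H0 returns 1
        H1 returns 1
        H2 returns [1]
        H3 returns [[1]]
  branch[2] choose=1:
    choose[0, 6] @ H3
      branch[0] choose=0:
        H0 returns 7
        H1 returns 7
        H2 returns [7]
        H3 returns [[7]]
      branch[1] choose=6:
        H0 returns 1
        H1 returns 1
        H2 returns [1]
        H3 returns [[1]]
= [[7], [1], [7], [1], [7], [1]]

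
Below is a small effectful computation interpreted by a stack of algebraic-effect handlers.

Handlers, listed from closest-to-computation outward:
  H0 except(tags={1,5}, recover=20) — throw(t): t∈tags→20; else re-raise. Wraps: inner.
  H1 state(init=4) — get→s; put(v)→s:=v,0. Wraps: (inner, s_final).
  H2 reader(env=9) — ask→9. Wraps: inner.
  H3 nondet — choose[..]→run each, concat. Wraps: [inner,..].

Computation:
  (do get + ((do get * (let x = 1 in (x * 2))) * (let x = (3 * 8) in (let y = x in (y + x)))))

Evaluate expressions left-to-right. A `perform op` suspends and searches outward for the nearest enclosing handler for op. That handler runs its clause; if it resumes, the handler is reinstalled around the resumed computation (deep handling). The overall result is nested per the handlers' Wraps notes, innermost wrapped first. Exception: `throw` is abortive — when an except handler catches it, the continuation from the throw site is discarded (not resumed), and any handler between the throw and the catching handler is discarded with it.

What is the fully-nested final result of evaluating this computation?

Working:
get @ H1 ⇒ 4
get @ H1 ⇒ 4
H0 returns 388
H1 returns (388, 4)
H2 returns (388, 4)
H3 returns [(388, 4)]
= [(388, 4)]

Answer: [(388, 4)]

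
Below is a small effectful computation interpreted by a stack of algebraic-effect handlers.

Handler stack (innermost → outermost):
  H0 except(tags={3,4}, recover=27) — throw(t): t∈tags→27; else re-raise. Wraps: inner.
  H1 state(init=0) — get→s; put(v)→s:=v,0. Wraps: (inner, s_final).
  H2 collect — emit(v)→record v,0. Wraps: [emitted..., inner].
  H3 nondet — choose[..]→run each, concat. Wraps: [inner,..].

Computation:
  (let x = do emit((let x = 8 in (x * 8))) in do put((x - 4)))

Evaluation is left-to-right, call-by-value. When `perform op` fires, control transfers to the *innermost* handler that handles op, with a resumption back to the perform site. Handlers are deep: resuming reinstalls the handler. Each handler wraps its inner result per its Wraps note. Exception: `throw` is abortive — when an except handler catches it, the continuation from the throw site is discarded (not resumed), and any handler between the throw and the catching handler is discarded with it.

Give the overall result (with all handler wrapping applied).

Step-by-step:
emit(64) @ H2 ⇒ out+=64
put(-4) @ H1 ⇒ s:=-4
H0 returns 0
H1 returns (0, -4)
H2 returns [64, (0, -4)]
H3 returns [[64, (0, -4)]]
= [[64, (0, -4)]]

Answer: [[64, (0, -4)]]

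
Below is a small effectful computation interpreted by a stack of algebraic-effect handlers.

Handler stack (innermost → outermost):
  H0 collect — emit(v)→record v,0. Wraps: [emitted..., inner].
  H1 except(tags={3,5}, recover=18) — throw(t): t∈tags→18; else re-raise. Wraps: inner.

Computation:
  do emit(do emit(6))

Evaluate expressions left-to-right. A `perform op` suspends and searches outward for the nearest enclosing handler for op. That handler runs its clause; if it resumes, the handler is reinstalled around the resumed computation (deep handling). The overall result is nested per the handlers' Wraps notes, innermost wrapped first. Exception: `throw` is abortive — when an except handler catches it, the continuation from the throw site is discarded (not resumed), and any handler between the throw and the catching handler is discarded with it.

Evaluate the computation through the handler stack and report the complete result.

Step-by-step:
emit(6) @ H0 ⇒ out+=6
emit(0) @ H0 ⇒ out+=0
H0 returns [6, 0, 0]
H1 returns [6, 0, 0]
= [6, 0, 0]

Answer: [6, 0, 0]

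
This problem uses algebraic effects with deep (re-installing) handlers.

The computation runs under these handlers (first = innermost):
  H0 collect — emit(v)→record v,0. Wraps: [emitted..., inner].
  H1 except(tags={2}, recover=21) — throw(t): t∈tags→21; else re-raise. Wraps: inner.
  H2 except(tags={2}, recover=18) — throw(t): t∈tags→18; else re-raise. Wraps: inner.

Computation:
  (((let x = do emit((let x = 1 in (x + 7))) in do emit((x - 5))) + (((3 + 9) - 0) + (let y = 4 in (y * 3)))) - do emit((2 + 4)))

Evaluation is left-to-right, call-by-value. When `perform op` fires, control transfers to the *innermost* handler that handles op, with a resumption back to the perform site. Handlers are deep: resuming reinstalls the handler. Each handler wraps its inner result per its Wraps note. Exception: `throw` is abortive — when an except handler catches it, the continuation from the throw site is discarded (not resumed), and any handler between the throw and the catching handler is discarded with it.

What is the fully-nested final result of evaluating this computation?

Answer: [8, -5, 6, 24]

Step-by-step:
emit(8) @ H0 ⇒ out+=8
emit(-5) @ H0 ⇒ out+=-5
emit(6) @ H0 ⇒ out+=6
H0 returns [8, -5, 6, 24]
H1 returns [8, -5, 6, 24]
H2 returns [8, -5, 6, 24]
= [8, -5, 6, 24]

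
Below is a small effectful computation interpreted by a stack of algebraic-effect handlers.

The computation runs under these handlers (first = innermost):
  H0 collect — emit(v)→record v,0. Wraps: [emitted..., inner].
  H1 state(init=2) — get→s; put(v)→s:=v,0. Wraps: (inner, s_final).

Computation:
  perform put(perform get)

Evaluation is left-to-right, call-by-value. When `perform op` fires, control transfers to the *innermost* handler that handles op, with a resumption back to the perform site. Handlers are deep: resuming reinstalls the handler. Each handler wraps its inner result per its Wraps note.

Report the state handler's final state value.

Answer: 2

Step-by-step:
get @ H1 ⇒ 2
put(2) @ H1 ⇒ s:=2
H0 returns [0]
H1 returns ([0], 2)
= ([0], 2)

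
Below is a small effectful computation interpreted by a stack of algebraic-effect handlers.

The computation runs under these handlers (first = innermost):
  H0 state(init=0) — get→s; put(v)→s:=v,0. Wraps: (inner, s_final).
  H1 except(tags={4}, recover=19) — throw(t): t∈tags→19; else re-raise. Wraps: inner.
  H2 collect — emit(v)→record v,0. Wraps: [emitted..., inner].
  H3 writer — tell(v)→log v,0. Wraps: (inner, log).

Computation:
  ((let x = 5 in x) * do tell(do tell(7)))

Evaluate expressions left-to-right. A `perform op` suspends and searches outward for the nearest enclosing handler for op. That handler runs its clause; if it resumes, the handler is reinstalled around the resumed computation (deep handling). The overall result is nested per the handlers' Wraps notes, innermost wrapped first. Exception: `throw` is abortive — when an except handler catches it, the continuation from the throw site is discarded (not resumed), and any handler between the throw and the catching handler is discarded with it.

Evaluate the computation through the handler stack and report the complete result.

Working:
tell(7) @ H3 ⇒ log+=7
tell(0) @ H3 ⇒ log+=0
H0 returns (0, 0)
H1 returns (0, 0)
H2 returns [(0, 0)]
H3 returns ([(0, 0)], (7, 0))
= ([(0, 0)], (7, 0))

Answer: ([(0, 0)], (7, 0))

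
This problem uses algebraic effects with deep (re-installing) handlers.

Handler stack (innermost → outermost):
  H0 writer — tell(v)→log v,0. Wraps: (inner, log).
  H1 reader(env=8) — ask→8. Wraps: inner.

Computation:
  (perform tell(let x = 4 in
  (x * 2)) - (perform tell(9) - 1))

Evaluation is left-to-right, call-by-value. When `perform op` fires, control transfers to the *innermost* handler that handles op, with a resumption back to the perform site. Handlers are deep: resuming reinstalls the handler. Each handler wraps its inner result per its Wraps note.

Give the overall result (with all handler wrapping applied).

Answer: (1, (8, 9))

Working:
tell(8) @ H0 ⇒ log+=8
tell(9) @ H0 ⇒ log+=9
H0 returns (1, (8, 9))
H1 returns (1, (8, 9))
= (1, (8, 9))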